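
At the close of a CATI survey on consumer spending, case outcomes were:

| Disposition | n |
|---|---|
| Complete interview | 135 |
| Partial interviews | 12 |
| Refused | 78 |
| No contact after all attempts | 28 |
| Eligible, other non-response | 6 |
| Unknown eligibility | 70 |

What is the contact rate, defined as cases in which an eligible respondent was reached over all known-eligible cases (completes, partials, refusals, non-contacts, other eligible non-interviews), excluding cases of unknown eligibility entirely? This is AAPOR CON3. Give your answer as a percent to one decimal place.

89.2%

Numerator → 135 + 12 + 78 + 6 = 231
Denominator → 135 + 12 + 78 + 28 + 6 = 259
CON3 = 231 / 259 = 0.8919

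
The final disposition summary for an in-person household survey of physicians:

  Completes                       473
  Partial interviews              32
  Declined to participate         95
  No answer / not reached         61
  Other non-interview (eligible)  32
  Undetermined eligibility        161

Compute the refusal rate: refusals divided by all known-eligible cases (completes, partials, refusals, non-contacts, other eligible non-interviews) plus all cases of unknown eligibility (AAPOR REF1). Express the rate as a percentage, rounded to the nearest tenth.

11.1%

Num: 95
Base: 473 + 32 + 95 + 61 + 32 + 161 = 854
REF1 = 95 / 854 = 0.1112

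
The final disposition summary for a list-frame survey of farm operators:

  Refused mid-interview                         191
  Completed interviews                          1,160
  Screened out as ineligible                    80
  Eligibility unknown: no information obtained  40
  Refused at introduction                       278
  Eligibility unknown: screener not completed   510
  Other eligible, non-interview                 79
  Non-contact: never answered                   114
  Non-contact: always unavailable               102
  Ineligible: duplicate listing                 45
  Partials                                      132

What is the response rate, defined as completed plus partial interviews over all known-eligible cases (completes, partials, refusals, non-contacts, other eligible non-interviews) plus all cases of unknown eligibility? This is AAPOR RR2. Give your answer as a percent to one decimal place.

Refusal or break-off = 278 + 191 = 469
Never reached = 114 + 102 = 216
Unknown if eligible = 510 + 40 = 550
Screened out, ineligible = 80 + 45 = 125
Top = 1160 + 132 = 1292
Base = 1160 + 132 + 469 + 216 + 79 + 550 = 2606
RR2 = 1292 / 2606 = 0.4958

49.6%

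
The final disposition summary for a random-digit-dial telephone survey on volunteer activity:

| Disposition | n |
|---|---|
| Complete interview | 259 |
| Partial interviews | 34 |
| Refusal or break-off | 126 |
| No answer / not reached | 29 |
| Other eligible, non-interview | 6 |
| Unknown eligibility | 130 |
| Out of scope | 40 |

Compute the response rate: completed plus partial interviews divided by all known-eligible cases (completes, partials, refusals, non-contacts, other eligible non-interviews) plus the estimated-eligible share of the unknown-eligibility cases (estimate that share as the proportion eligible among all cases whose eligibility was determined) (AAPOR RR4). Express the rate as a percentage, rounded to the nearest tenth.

51.1%

Top = 259 + 34 = 293
Determined eligible = 259 + 34 + 126 + 29 + 6 = 454
e = 454 / (454 + 40) = 454 / 494 = 0.9190
Estimated eligible among unknowns = 0.9190 × 130 = 119.47
Denominator = 454 + 119.47 = 573.47
RR4 = 293 / 573.47 = 0.5109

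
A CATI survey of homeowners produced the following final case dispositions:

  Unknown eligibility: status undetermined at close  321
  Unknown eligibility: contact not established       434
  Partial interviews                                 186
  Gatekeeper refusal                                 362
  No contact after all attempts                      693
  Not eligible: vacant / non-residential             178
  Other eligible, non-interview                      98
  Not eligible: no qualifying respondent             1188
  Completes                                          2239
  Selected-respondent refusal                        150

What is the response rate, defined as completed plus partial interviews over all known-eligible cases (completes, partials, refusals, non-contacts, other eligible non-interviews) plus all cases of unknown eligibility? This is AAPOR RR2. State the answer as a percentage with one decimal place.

54.1%

Refused = 362 + 150 = 512
Unknown if eligible = 434 + 321 = 755
Screened out, ineligible = 1188 + 178 = 1366
Numerator → 2239 + 186 = 2425
Base → 2239 + 186 + 512 + 693 + 98 + 755 = 4483
RR2 = 2425 / 4483 = 0.5409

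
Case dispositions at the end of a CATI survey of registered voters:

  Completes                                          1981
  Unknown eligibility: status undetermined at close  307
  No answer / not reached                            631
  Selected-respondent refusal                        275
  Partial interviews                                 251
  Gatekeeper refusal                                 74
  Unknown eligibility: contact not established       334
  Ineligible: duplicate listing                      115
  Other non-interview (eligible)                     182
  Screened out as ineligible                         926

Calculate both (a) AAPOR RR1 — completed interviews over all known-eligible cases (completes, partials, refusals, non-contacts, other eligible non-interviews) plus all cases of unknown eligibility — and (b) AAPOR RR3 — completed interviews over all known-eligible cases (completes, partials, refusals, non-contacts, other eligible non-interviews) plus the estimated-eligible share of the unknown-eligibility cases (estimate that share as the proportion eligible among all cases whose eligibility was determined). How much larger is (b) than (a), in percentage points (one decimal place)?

Refused = 74 + 275 = 349
Undetermined eligibility = 334 + 307 = 641
Out of scope = 926 + 115 = 1041
Top: 1981
Denominator: 1981 + 251 + 349 + 631 + 182 + 641 = 4035
RR1 = 1981 / 4035 = 0.4910
Eligible (known): 1981 + 251 + 349 + 631 + 182 = 3394
e = 3394 / (3394 + 1041) = 3394 / 4435 = 0.7653
Estimated eligible among unknowns: 0.7653 × 641 = 490.56
Denominator: 3394 + 490.56 = 3884.56
RR3 = 1981 / 3884.56 = 0.5100
Difference = 51.00 − 49.10 = 1.90 percentage points

1.9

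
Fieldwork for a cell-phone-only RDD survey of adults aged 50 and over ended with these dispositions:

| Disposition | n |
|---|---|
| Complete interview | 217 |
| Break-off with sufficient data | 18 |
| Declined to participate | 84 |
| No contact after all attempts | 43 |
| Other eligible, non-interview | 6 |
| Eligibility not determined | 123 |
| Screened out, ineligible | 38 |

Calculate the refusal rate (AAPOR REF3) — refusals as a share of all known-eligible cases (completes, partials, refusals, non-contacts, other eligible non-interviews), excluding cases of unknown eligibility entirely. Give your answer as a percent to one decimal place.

22.8%

Numerator: 84
Denominator: 217 + 18 + 84 + 43 + 6 = 368
REF3 = 84 / 368 = 0.2283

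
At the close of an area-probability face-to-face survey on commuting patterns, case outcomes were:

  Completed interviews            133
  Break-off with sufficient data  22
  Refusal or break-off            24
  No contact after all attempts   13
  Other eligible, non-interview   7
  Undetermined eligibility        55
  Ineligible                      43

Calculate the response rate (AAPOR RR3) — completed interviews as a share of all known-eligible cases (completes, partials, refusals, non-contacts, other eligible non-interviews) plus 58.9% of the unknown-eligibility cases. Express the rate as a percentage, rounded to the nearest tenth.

Numerator → 133
Known eligible → 133 + 22 + 24 + 13 + 7 = 199
Eligible share of unknowns → 0.5890 × 55 = 32.39
Denominator → 199 + 32.39 = 231.39
RR3 = 133 / 231.39 = 0.5748

57.5%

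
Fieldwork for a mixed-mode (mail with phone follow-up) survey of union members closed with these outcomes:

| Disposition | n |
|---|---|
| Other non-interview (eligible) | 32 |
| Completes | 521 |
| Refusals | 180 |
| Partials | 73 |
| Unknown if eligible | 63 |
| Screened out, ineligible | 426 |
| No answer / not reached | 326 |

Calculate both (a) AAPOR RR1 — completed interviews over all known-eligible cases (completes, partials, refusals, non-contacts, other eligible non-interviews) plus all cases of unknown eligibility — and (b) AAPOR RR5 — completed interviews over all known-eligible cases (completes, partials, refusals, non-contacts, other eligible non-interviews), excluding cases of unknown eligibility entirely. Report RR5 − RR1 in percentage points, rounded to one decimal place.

Numerator → 521
Denominator → 521 + 73 + 180 + 326 + 32 + 63 = 1195
RR1 = 521 / 1195 = 0.4360
Denominator → 521 + 73 + 180 + 326 + 32 = 1132
RR5 = 521 / 1132 = 0.4602
Difference = 46.02 − 43.60 = 2.42 percentage points

2.4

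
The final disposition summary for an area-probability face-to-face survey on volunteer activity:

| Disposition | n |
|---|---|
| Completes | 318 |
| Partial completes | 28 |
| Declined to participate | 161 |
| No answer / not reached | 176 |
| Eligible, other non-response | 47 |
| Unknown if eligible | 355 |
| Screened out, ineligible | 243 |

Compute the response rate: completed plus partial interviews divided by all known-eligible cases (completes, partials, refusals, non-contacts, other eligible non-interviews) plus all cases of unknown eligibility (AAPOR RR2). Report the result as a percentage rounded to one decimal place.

Num: 318 + 28 = 346
Base: 318 + 28 + 161 + 176 + 47 + 355 = 1085
RR2 = 346 / 1085 = 0.3189

31.9%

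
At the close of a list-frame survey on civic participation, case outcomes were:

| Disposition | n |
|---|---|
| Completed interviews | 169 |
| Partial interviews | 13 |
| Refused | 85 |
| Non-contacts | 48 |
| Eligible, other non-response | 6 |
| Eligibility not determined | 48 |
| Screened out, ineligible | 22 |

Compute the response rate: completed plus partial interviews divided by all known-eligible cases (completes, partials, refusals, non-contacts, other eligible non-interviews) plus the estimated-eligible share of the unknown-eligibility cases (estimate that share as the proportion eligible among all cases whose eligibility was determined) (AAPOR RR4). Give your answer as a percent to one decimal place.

Top: 169 + 13 = 182
Known eligible: 169 + 13 + 85 + 48 + 6 = 321
e = 321 / (321 + 22) = 321 / 343 = 0.9359
Eligible share of unknowns: 0.9359 × 48 = 44.92
Denominator: 321 + 44.92 = 365.92
RR4 = 182 / 365.92 = 0.4974

49.7%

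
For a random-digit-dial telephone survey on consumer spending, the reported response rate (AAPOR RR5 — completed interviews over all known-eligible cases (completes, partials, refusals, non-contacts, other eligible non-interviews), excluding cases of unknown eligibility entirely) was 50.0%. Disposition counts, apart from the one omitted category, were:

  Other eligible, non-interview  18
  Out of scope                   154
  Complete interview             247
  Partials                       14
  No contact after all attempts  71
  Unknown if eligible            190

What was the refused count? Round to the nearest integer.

RR5 = 247 / D = 0.500
D = 247 / 0.500 = 494.0
Remaining denominator categories sum to 350
refused = 494.0 − 350 ≈ 144

144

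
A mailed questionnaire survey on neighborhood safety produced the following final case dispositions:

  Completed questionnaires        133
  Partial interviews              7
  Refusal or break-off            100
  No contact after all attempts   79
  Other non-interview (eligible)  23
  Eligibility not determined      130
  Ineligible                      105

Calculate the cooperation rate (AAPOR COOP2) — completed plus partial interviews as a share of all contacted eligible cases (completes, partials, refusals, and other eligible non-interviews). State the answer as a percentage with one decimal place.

53.2%

Num: 133 + 7 = 140
Denom: 133 + 7 + 100 + 23 = 263
COOP2 = 140 / 263 = 0.5323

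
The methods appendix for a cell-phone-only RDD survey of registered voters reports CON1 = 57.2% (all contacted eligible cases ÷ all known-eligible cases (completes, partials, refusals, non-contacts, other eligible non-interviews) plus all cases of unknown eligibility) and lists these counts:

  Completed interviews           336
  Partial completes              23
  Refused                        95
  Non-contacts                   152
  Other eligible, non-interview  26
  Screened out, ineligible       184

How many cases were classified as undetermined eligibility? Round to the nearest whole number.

207

Top = 336 + 23 + 95 + 26 = 480
CON1 = 480 / D = 0.572
D = 480 / 0.572 = 839.2
Rest of base = 632
undetermined eligibility = 839.2 − 632 ≈ 207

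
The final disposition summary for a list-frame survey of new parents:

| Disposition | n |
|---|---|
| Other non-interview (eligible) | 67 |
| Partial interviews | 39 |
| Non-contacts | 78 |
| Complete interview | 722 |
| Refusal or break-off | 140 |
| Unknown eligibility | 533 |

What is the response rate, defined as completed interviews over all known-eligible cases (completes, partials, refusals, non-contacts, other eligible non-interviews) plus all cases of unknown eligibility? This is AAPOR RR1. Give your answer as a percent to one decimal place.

Top: 722
Base: 722 + 39 + 140 + 78 + 67 + 533 = 1579
RR1 = 722 / 1579 = 0.4573

45.7%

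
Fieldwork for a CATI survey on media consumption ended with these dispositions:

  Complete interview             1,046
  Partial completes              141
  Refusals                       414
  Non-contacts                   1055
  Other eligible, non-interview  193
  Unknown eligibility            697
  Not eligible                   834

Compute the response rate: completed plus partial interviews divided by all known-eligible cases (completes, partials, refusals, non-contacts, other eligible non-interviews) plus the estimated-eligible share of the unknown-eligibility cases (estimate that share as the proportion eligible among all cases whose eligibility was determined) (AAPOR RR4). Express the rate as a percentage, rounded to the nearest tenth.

Num → 1046 + 141 = 1187
Determined eligible → 1046 + 141 + 414 + 1055 + 193 = 2849
e = 2849 / (2849 + 834) = 2849 / 3683 = 0.7736
e × U → 0.7736 × 697 = 539.20
Base → 2849 + 539.20 = 3388.20
RR4 = 1187 / 3388.20 = 0.3503

35.0%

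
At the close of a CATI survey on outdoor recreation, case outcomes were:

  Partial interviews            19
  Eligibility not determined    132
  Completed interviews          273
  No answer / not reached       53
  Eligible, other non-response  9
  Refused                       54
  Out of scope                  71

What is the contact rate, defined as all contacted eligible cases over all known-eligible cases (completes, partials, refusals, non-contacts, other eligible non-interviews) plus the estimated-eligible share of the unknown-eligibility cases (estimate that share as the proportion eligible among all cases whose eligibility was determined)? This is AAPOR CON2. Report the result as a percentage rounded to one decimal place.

68.2%

Top → 273 + 19 + 54 + 9 = 355
Determined eligible → 273 + 19 + 54 + 53 + 9 = 408
e = 408 / (408 + 71) = 408 / 479 = 0.8518
Eligible share of unknowns → 0.8518 × 132 = 112.44
Denominator → 408 + 112.44 = 520.44
CON2 = 355 / 520.44 = 0.6821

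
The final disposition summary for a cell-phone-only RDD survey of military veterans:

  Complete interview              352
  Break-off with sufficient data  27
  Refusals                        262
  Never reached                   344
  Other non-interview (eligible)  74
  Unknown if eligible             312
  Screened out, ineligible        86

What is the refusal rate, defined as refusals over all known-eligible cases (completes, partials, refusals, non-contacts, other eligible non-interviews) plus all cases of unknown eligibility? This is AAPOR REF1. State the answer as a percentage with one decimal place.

19.1%

Numerator = 262
Denominator = 352 + 27 + 262 + 344 + 74 + 312 = 1371
REF1 = 262 / 1371 = 0.1911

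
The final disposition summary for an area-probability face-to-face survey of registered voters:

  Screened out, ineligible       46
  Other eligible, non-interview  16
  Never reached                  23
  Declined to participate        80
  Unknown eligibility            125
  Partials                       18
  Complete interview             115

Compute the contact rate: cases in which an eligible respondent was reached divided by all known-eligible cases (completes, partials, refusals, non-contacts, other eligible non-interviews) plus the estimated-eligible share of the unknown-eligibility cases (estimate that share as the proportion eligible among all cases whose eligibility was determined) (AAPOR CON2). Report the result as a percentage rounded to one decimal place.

64.0%

Numerator: 115 + 18 + 80 + 16 = 229
Determined eligible: 115 + 18 + 80 + 23 + 16 = 252
e = 252 / (252 + 46) = 252 / 298 = 0.8456
Eligible share of unknowns: 0.8456 × 125 = 105.70
Denominator: 252 + 105.70 = 357.70
CON2 = 229 / 357.70 = 0.6402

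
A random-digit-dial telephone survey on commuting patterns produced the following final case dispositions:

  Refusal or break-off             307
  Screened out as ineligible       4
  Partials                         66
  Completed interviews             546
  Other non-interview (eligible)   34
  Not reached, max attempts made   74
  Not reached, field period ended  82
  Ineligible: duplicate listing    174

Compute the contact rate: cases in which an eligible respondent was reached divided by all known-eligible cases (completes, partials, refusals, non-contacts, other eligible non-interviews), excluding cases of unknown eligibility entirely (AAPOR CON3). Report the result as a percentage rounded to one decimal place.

85.9%

Non-contacts = 82 + 74 = 156
Ineligible = 4 + 174 = 178
Numerator: 546 + 66 + 307 + 34 = 953
Denominator: 546 + 66 + 307 + 156 + 34 = 1109
CON3 = 953 / 1109 = 0.8593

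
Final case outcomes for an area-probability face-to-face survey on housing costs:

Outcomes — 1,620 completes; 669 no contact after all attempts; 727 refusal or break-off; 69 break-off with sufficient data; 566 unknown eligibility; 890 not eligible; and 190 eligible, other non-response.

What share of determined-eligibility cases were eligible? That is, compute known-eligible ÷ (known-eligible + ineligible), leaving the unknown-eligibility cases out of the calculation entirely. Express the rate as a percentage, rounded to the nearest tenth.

Determined eligible = 1620 + 69 + 727 + 669 + 190 = 3275
e = 3275 / (3275 + 890) = 3275 / 4165 = 0.7863

78.6%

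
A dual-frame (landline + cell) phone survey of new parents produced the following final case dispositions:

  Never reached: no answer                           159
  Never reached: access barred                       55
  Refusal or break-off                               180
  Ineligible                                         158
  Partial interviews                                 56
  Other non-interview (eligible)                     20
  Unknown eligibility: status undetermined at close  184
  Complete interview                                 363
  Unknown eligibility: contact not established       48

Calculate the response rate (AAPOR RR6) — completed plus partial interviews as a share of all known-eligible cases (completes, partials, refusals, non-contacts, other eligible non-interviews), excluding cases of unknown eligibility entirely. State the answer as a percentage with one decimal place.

50.3%

No answer / not reached = 159 + 55 = 214
Unknown eligibility = 48 + 184 = 232
Top → 363 + 56 = 419
Denom → 363 + 56 + 180 + 214 + 20 = 833
RR6 = 419 / 833 = 0.5030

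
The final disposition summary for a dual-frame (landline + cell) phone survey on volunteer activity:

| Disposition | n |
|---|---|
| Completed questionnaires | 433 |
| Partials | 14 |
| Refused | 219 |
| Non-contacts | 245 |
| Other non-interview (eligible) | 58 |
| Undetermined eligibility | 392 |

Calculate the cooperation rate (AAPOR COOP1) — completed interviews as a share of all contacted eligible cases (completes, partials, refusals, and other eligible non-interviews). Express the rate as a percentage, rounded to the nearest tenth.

Top: 433
Denom: 433 + 14 + 219 + 58 = 724
COOP1 = 433 / 724 = 0.5981

59.8%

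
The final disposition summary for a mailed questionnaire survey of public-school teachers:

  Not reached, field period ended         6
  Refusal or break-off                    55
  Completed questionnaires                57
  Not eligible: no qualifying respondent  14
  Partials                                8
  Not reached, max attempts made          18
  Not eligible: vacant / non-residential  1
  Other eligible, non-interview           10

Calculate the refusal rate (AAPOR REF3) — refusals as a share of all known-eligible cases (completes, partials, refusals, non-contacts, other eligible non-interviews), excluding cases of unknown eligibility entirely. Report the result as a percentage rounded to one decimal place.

35.7%

No contact after all attempts = 6 + 18 = 24
Not eligible = 14 + 1 = 15
Numerator = 55
Denom = 57 + 8 + 55 + 24 + 10 = 154
REF3 = 55 / 154 = 0.3571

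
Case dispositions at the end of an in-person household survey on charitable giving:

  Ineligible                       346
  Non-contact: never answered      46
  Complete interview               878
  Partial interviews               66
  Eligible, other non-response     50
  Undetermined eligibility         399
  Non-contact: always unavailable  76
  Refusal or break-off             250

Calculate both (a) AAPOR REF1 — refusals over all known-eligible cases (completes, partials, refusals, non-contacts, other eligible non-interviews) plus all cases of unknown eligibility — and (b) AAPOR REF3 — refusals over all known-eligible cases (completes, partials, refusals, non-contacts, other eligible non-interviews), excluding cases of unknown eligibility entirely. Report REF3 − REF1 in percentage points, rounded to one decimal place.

Non-contacts = 46 + 76 = 122
Numerator: 250
Denom: 878 + 66 + 250 + 122 + 50 + 399 = 1765
REF1 = 250 / 1765 = 0.1416
Denom: 878 + 66 + 250 + 122 + 50 = 1366
REF3 = 250 / 1366 = 0.1830
Difference = 18.30 − 14.16 = 4.14 percentage points

4.1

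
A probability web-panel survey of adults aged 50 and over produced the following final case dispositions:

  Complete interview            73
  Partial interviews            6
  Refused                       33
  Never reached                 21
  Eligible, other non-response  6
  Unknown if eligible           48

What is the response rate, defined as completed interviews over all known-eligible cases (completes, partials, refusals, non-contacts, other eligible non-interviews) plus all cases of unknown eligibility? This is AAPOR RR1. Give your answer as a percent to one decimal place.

Num = 73
Denominator = 73 + 6 + 33 + 21 + 6 + 48 = 187
RR1 = 73 / 187 = 0.3904

39.0%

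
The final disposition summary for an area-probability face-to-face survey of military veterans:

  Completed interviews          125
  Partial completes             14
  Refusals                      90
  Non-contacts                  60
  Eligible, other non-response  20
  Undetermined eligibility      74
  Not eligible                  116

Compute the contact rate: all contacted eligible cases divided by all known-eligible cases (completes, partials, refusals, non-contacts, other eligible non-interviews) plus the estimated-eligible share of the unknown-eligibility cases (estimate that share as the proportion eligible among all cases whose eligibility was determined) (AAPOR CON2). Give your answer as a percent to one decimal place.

Num → 125 + 14 + 90 + 20 = 249
Known eligible → 125 + 14 + 90 + 60 + 20 = 309
e = 309 / (309 + 116) = 309 / 425 = 0.7271
Estimated eligible among unknowns → 0.7271 × 74 = 53.81
Denom → 309 + 53.81 = 362.81
CON2 = 249 / 362.81 = 0.6863

68.6%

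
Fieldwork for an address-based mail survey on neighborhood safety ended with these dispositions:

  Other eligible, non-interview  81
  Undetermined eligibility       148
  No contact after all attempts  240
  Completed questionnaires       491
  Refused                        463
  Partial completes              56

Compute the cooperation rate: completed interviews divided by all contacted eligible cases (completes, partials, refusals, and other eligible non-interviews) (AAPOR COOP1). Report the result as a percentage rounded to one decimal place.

Numerator → 491
Denom → 491 + 56 + 463 + 81 = 1091
COOP1 = 491 / 1091 = 0.4500

45.0%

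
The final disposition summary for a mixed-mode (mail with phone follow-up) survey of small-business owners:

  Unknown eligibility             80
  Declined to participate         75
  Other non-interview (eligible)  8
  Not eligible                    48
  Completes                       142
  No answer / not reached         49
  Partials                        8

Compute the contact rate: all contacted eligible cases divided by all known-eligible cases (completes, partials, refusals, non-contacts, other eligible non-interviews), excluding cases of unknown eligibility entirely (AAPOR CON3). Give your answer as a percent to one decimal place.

82.6%

Num: 142 + 8 + 75 + 8 = 233
Denom: 142 + 8 + 75 + 49 + 8 = 282
CON3 = 233 / 282 = 0.8262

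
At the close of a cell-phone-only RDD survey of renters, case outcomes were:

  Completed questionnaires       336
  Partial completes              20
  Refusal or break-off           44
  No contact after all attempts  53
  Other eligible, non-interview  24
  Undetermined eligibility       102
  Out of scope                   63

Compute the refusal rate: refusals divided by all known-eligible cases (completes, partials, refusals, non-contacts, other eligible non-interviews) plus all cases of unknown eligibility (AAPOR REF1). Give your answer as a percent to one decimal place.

7.6%

Top → 44
Denominator → 336 + 20 + 44 + 53 + 24 + 102 = 579
REF1 = 44 / 579 = 0.0760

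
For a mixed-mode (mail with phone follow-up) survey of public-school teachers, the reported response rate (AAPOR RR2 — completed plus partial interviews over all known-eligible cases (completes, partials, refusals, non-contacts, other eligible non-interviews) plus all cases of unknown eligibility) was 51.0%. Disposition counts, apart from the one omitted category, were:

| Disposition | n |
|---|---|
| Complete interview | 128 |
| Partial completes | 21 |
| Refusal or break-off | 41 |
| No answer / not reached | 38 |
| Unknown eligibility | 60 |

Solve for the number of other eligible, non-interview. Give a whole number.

4

Numerator = 128 + 21 = 149
RR2 = 149 / D = 0.510
D = 149 / 0.510 = 292.2
Rest of base = 288
other eligible, non-interview = 292.2 − 288 ≈ 4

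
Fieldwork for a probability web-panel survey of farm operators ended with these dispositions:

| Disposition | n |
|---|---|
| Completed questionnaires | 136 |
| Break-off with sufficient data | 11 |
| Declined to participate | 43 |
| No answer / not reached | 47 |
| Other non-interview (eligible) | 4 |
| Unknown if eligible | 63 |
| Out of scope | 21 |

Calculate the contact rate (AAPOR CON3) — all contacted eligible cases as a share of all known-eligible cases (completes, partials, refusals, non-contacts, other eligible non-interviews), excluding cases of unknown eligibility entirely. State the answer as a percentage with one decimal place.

80.5%

Top: 136 + 11 + 43 + 4 = 194
Base: 136 + 11 + 43 + 47 + 4 = 241
CON3 = 194 / 241 = 0.8050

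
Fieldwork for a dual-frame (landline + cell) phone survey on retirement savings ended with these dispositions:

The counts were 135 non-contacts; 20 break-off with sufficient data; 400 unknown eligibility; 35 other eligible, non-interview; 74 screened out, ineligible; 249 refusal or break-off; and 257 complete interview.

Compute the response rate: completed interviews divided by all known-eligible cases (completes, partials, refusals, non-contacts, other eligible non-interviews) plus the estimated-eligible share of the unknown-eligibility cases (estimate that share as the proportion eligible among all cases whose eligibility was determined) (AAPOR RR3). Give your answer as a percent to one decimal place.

24.3%

Numerator: 257
Known eligible: 257 + 20 + 249 + 135 + 35 = 696
e = 696 / (696 + 74) = 696 / 770 = 0.9039
e × U: 0.9039 × 400 = 361.56
Denominator: 696 + 361.56 = 1057.56
RR3 = 257 / 1057.56 = 0.2430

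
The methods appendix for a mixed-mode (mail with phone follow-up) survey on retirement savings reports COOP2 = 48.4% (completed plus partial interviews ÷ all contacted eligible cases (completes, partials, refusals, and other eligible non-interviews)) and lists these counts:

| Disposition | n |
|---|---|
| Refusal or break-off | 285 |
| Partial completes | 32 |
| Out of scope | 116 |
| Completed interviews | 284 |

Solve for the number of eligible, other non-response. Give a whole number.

Numerator = 284 + 32 = 316
COOP2 = 316 / D = 0.484
D = 316 / 0.484 = 652.9
Remaining denominator categories sum to 601
eligible, other non-response = 652.9 − 601 ≈ 52

52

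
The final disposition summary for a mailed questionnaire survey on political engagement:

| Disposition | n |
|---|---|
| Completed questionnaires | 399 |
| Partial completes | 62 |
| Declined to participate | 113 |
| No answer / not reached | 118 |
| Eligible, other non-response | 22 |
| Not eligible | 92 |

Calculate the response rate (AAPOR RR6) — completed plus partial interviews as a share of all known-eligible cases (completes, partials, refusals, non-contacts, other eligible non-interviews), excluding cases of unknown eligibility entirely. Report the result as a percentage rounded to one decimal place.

Num = 399 + 62 = 461
Denom = 399 + 62 + 113 + 118 + 22 = 714
RR6 = 461 / 714 = 0.6457

64.6%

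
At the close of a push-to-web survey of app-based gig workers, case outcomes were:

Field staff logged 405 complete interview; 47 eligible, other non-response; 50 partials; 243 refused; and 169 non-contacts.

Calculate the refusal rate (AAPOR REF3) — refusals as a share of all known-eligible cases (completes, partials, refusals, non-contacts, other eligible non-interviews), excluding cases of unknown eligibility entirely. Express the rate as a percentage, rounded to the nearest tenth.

26.6%

Num → 243
Denom → 405 + 50 + 243 + 169 + 47 = 914
REF3 = 243 / 914 = 0.2659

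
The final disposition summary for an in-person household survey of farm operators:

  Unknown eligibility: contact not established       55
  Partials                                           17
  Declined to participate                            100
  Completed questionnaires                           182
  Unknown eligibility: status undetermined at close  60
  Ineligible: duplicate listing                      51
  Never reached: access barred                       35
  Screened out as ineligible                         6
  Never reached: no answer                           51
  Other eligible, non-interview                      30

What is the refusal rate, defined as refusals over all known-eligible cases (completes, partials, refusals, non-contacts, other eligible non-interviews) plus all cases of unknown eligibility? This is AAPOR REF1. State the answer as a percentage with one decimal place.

No contact after all attempts = 51 + 35 = 86
Unknown eligibility = 55 + 60 = 115
Out of scope = 6 + 51 = 57
Top = 100
Denominator = 182 + 17 + 100 + 86 + 30 + 115 = 530
REF1 = 100 / 530 = 0.1887

18.9%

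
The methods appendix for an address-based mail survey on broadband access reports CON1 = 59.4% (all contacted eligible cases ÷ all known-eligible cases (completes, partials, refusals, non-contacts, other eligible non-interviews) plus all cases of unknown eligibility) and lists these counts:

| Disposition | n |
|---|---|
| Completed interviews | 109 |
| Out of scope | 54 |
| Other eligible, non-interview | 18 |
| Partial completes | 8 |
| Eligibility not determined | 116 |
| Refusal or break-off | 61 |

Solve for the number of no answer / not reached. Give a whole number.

Top → 109 + 8 + 61 + 18 = 196
CON1 = 196 / D = 0.594
D = 196 / 0.594 = 330.0
Rest of base = 312
no answer / not reached = 330.0 − 312 ≈ 18

18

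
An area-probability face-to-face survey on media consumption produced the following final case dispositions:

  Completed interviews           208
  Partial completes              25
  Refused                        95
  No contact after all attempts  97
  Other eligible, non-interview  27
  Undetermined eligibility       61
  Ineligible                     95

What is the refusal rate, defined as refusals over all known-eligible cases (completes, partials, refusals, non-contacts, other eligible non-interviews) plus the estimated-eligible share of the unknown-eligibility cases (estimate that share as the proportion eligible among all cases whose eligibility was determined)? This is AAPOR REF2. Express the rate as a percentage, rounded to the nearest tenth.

Top = 95
Eligible (known) = 208 + 25 + 95 + 97 + 27 = 452
e = 452 / (452 + 95) = 452 / 547 = 0.8263
Estimated eligible among unknowns = 0.8263 × 61 = 50.40
Denominator = 452 + 50.40 = 502.40
REF2 = 95 / 502.40 = 0.1891

18.9%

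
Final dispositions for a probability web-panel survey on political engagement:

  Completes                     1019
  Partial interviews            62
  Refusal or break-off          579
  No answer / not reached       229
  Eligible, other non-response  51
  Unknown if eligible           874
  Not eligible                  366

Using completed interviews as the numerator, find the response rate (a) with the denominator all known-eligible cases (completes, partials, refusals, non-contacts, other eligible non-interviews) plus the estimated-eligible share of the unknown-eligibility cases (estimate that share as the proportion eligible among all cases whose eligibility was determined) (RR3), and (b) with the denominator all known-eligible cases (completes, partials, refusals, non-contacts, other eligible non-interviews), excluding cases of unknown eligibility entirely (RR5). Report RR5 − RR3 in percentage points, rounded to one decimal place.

14.4

Top = 1019
Determined eligible = 1019 + 62 + 579 + 229 + 51 = 1940
e = 1940 / (1940 + 366) = 1940 / 2306 = 0.8413
e × U = 0.8413 × 874 = 735.30
Base = 1940 + 735.30 = 2675.30
RR3 = 1019 / 2675.30 = 0.3809
Base = 1019 + 62 + 579 + 229 + 51 = 1940
RR5 = 1019 / 1940 = 0.5253
Difference = 52.53 − 38.09 = 14.44 percentage points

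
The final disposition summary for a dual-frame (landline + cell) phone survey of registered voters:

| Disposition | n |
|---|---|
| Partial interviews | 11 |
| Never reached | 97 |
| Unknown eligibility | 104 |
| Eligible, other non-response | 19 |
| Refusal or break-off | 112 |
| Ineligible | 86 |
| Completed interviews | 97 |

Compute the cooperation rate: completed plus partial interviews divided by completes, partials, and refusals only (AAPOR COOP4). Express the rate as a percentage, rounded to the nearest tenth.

49.1%

Num: 97 + 11 = 108
Denom: 97 + 11 + 112 = 220
COOP4 = 108 / 220 = 0.4909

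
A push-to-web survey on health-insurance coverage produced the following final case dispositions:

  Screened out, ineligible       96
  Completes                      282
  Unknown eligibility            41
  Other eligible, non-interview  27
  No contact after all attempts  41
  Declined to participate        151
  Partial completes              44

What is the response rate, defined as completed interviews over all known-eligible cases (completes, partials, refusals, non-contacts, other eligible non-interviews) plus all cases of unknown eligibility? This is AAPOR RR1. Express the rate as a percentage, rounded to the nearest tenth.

48.1%

Numerator = 282
Denominator = 282 + 44 + 151 + 41 + 27 + 41 = 586
RR1 = 282 / 586 = 0.4812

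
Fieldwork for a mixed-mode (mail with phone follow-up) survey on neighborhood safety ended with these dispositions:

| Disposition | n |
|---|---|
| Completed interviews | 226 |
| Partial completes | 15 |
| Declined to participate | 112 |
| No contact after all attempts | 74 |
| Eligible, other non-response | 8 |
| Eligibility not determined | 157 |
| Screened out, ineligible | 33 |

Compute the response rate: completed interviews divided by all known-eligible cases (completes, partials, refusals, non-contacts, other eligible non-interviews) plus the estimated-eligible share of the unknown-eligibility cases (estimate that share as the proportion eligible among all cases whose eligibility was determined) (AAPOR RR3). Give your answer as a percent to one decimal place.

38.9%

Num: 226
Eligible (known): 226 + 15 + 112 + 74 + 8 = 435
e = 435 / (435 + 33) = 435 / 468 = 0.9295
e × U: 0.9295 × 157 = 145.93
Denominator: 435 + 145.93 = 580.93
RR3 = 226 / 580.93 = 0.3890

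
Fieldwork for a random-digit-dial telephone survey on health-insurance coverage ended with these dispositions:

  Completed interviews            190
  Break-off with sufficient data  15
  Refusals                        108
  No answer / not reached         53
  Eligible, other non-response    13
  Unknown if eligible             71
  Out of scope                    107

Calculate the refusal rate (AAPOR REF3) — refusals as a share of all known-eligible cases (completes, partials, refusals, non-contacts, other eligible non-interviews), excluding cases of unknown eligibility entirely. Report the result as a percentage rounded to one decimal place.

Numerator = 108
Denominator = 190 + 15 + 108 + 53 + 13 = 379
REF3 = 108 / 379 = 0.2850

28.5%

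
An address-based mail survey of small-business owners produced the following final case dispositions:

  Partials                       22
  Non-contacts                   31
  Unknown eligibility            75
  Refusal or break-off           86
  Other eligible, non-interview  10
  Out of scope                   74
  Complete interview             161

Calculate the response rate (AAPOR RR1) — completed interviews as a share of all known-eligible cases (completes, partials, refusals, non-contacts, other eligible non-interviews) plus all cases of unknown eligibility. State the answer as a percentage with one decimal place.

41.8%

Num → 161
Base → 161 + 22 + 86 + 31 + 10 + 75 = 385
RR1 = 161 / 385 = 0.4182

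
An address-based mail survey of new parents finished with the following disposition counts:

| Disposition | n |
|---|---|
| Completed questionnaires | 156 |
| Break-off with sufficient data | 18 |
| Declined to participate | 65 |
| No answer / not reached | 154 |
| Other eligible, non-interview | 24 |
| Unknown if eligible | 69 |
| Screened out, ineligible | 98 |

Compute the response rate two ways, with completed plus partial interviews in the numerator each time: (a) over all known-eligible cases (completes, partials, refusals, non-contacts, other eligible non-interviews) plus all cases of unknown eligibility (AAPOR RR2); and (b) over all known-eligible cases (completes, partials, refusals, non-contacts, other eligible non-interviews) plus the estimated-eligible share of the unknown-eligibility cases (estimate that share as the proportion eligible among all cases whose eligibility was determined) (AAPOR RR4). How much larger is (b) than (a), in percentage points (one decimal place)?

1.0

Top: 156 + 18 = 174
Denominator: 156 + 18 + 65 + 154 + 24 + 69 = 486
RR2 = 174 / 486 = 0.3580
Determined eligible: 156 + 18 + 65 + 154 + 24 = 417
e = 417 / (417 + 98) = 417 / 515 = 0.8097
e × U: 0.8097 × 69 = 55.87
Denominator: 417 + 55.87 = 472.87
RR4 = 174 / 472.87 = 0.3680
Difference = 36.80 − 35.80 = 1.00 percentage points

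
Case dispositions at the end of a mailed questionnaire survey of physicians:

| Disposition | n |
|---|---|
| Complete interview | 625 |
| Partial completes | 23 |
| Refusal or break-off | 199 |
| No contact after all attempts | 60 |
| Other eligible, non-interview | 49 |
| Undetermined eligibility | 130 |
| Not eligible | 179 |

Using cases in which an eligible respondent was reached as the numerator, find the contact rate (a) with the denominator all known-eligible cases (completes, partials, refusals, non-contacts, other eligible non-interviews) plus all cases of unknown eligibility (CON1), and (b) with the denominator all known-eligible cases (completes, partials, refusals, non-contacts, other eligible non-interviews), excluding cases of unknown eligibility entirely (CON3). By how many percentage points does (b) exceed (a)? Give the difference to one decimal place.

11.2

Top = 625 + 23 + 199 + 49 = 896
Denom = 625 + 23 + 199 + 60 + 49 + 130 = 1086
CON1 = 896 / 1086 = 0.8250
Denom = 625 + 23 + 199 + 60 + 49 = 956
CON3 = 896 / 956 = 0.9372
Difference = 93.72 − 82.50 = 11.22 percentage points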